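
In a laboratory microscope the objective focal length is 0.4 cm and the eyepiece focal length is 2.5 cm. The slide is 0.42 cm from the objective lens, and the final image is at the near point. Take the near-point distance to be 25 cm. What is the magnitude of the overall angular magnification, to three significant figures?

Objective: 1/d_i = 1/f_obj - 1/d_o = 1/0.4 - 1/0.42 = 0.11905 cm^-1, so d_i = 8.400 cm.
m_obj = -d_i/d_o = -8.400/0.42 = -20.000.
Eyepiece angular magnification (image at near point): M_eye = 1 + D/f_e = 1 + 25/2.5 = 11.000.
Overall M = m_obj x M_eye = (-20.000)(11.000) = -220.00.
|M| = 220.00.

220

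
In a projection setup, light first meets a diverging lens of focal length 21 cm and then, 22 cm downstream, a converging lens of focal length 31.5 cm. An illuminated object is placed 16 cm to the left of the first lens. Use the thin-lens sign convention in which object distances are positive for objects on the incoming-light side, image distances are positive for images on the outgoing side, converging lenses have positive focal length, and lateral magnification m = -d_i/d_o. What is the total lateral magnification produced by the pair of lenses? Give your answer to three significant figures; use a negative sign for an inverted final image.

42.7

First lens: d_i1 = 1/(1/(-21) - 1/16) = -9.081 cm.
m_1 = -(-9.081)/16 = 0.5676.
With d_i1 < 0 the first image is virtual and lies on the object side; the object distance for lens 2 is d_o2 = 22 - (-9.081) = 31.081 cm.
Second lens: d_i2 = 1/(1/31.5 - 1/(31.081)) = -2337.097 cm.
m_2 = -(-2337.097)/(31.081) = 75.1935.
The system's lateral magnification is m_1 m_2 = (0.5676)(75.1935) = 42.6774.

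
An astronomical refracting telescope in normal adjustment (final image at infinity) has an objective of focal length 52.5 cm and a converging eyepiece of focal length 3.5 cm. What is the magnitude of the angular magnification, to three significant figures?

15.0

|M| = f_obj/|f_eye| = 52.5/3.5 = 15.000.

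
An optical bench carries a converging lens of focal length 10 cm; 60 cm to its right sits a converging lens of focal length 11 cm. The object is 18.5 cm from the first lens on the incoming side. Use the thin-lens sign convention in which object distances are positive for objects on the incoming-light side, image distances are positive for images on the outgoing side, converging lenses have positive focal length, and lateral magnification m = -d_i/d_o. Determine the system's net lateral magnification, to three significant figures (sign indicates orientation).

0.475

First lens: d_i1 = 1/(1/10 - 1/18.5) = 21.765 cm.
m_1 = -(21.765)/18.5 = -1.1765.
That image sits 38.235 cm in front of the second lens, so d_o2 = 38.235 cm.
Second lens: d_i2 = 1/(1/11 - 1/(38.235)) = 15.443 cm.
m_2 = -(15.443)/(38.235) = -0.4039.
Overall magnification: m = m_1 m_2 = 0.4752.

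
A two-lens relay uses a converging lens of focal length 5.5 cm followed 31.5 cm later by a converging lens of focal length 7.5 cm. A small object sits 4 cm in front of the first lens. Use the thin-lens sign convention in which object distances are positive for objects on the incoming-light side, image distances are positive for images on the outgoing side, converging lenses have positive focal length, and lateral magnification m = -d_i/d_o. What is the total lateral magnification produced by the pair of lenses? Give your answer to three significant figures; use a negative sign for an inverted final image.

Applying the thin-lens equation to the first lens, 1/5.5 = 1/4 + 1/d_i1, which gives d_i1 = -14.667 cm.
Its lateral magnification is m_1 = -d_i1/d_o1 = -(-14.667)/4 = 3.6667.
With d_i1 < 0 the first image is virtual and lies on the object side; the object distance for lens 2 is d_o2 = 31.5 - (-14.667) = 46.167 cm.
Applying the thin-lens equation again with f_2 = 7.5 cm and d_o2 = 46.167 cm gives d_i2 = 8.955 cm.
m_2 = -(8.955)/(46.167) = -0.1940.
Total m = m_1 x m_2 = (3.6667)(-0.1940) = -0.7112.

-0.711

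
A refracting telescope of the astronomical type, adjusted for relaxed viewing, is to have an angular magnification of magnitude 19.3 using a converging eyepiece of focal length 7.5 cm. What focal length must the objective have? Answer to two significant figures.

140 cm

|M| = f_obj/|f_eye|, so f_obj = |M| x |f_eye| = 19.3 x 7.5 = 144.750 cm.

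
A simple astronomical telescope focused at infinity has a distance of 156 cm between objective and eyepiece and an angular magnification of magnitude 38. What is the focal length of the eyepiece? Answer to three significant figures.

4.00 cm

In normal adjustment the tube length equals f_obj + f_eye and |M| = f_obj/f_eye.
So f_obj = 38 f_eye and 38 f_eye + f_eye = 156 cm, giving f_eye = 156/39 = 4.000 cm and f_obj = 152.000 cm.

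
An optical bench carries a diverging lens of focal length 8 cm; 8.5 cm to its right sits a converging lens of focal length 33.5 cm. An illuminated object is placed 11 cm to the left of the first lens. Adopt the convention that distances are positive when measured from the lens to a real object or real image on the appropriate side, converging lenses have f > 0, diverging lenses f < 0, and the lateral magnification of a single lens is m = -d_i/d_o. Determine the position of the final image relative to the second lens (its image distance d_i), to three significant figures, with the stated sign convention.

-21.6 cm

Applying the thin-lens equation to the first lens, 1/(-8) = 1/11 + 1/d_i1, which gives d_i1 = -4.632 cm.
With d_i1 < 0 the first image is virtual and lies on the object side; the object distance for lens 2 is d_o2 = 8.5 - (-4.632) = 13.132 cm.
Applying the thin-lens equation again with f_2 = 33.5 cm and d_o2 = 13.132 cm gives d_i2 = -21.598 cm.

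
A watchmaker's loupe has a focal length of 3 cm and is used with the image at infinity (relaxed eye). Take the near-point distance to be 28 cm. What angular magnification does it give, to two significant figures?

M = D/f = 28/3 = 9.333.

9.3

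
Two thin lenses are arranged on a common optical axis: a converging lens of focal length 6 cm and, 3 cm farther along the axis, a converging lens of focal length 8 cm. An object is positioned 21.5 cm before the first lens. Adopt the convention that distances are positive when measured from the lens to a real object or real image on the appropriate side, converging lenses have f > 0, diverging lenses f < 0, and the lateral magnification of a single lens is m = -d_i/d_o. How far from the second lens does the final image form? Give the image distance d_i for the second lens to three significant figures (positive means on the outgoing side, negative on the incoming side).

Lens 1: 1/d_i1 = 1/f_1 - 1/d_o1 = 1/6 - 1/21.5 = 0.12016 cm^-1, so d_i1 = 8.323 cm.
Since 8.323 cm > 3 cm, the first image lies past the second lens and serves as a virtual object: d_o2 = L - d_i1 = -5.323 cm.
Lens 2: 1/d_i2 = 1/f_2 - 1/d_o2 = 1/8 - 1/(-5.323) = 0.31288 cm^-1, so d_i2 = 3.196 cm.

3.20 cm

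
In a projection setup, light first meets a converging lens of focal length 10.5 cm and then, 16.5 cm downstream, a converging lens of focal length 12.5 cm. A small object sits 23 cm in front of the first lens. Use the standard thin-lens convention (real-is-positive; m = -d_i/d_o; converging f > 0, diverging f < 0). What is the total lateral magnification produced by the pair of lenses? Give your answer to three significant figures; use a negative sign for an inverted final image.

First lens: d_i1 = 1/(1/10.5 - 1/23) = 19.320 cm.
m_1 = -(19.320)/23 = -0.8400.
Since 19.320 cm > 16.5 cm, the first image lies past the second lens and serves as a virtual object: d_o2 = L - d_i1 = -2.820 cm.
Second lens: d_i2 = 1/(1/12.5 - 1/(-2.820)) = 2.301 cm.
m_2 = -(2.301)/(-2.820) = 0.8159.
Overall magnification: m = m_1 m_2 = -0.6854.

-0.685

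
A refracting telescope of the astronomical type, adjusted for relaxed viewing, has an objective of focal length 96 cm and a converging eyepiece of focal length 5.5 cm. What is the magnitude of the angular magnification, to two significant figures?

17

|M| = f_obj/|f_eye| = 96/5.5 = 17.455.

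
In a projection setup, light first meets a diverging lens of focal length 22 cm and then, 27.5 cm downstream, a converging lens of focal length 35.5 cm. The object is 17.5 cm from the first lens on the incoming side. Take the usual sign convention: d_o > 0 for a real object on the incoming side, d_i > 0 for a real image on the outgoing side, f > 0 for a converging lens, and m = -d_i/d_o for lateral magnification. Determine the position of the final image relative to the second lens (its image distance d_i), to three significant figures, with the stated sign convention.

First lens: d_i1 = 1/(1/(-22) - 1/17.5) = -9.747 cm.
With d_i1 < 0 the first image is virtual and lies on the object side; the object distance for lens 2 is d_o2 = 27.5 - (-9.747) = 37.247 cm.
Second lens: d_i2 = 1/(1/35.5 - 1/(37.247)) = 756.947 cm.

757 cm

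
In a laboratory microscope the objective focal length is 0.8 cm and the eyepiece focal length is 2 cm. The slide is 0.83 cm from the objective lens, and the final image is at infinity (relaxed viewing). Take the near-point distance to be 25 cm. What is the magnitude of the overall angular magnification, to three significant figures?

333

Objective: 1/d_i = 1/f_obj - 1/d_o = 1/0.8 - 1/0.83 = 0.04518 cm^-1, so d_i = 22.133 cm.
m_obj = -d_i/d_o = -22.133/0.83 = -26.667.
Eyepiece angular magnification (image at infinity): M_eye = D/f_e = 25/2 = 12.500.
Overall M = m_obj x M_eye = (-26.667)(12.500) = -333.33.
|M| = 333.33.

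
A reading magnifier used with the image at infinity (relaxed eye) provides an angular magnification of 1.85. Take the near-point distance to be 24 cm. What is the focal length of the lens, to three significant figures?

13.0 cm

For the image at infinity, M = D/f.
f = D/M = 24/1.85 = 12.973 cm.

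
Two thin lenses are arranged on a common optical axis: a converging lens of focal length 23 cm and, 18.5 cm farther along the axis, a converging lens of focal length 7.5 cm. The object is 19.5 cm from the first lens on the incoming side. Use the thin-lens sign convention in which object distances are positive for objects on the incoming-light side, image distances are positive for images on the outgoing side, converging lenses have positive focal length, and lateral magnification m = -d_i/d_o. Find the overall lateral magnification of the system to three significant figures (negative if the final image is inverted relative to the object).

-0.354

First lens: d_i1 = 1/(1/23 - 1/19.5) = -128.143 cm.
m_1 = -(-128.143)/19.5 = 6.5714.
With d_i1 < 0 the first image is virtual and lies on the object side; the object distance for lens 2 is d_o2 = 18.5 - (-128.143) = 146.643 cm.
Second lens: d_i2 = 1/(1/7.5 - 1/(146.643)) = 7.904 cm.
m_2 = -(7.904)/(146.643) = -0.0539.
Total m = m_1 x m_2 = (6.5714)(-0.0539) = -0.3542.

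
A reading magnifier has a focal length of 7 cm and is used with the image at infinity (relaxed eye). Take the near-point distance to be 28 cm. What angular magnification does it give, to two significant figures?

4.0

M = D/f = 28/7 = 4.000.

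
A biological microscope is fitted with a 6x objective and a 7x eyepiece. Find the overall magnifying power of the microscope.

The overall magnification of a compound microscope is the product of the objective and eyepiece magnifications:
M = M_obj x M_eye = 6 x 7 = 42.

42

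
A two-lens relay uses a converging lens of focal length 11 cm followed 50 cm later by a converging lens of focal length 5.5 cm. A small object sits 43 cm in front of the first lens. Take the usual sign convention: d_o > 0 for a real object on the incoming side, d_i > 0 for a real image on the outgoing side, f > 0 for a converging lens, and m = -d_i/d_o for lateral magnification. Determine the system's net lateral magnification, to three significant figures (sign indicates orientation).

0.0636

Applying the thin-lens equation to the first lens, 1/11 = 1/43 + 1/d_i1, which gives d_i1 = 14.781 cm.
Its lateral magnification is m_1 = -d_i1/d_o1 = -(14.781)/43 = -0.3438.
That image sits 35.219 cm in front of the second lens, so d_o2 = 35.219 cm.
Applying the thin-lens equation again with f_2 = 5.5 cm and d_o2 = 35.219 cm gives d_i2 = 6.518 cm.
m_2 = -(6.518)/(35.219) = -0.1851.
Overall magnification: m = m_1 m_2 = 0.0636.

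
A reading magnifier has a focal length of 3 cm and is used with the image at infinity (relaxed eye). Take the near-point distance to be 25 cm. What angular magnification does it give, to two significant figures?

M = D/f = 25/3 = 8.333.

8.3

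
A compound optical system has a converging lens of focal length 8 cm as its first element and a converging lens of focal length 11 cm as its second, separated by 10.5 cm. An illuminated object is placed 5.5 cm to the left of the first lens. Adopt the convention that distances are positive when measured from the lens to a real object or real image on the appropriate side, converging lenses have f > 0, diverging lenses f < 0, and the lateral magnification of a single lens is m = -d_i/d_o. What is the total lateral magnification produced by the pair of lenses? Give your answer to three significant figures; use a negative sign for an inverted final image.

-2.06

First lens: d_i1 = 1/(1/8 - 1/5.5) = -17.600 cm.
m_1 = -(-17.600)/5.5 = 3.2000.
The intermediate image is virtual, 17.600 cm to the left of lens 1, so d_o2 = L - d_i1 = 10.5 - (-17.600) = 28.100 cm.
Second lens: d_i2 = 1/(1/11 - 1/(28.100)) = 18.076 cm.
m_2 = -(18.076)/(28.100) = -0.6433.
Overall magnification: m = m_1 m_2 = -2.0585.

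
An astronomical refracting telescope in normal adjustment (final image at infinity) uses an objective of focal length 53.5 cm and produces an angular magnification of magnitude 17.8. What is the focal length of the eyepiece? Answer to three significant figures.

|M| = f_obj/f_eye, so f_eye = f_obj/|M| = 53.5/17.8 = 3.006 cm.

3.01 cm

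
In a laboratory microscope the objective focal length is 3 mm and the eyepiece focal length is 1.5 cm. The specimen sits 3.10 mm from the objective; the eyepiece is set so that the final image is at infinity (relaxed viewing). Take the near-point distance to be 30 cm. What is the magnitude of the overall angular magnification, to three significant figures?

600

Convert to cm: f_obj = 3 mm = 0.3 cm; d_o = 3.10 mm = 0.31 cm.
Objective: 1/d_i = 1/f_obj - 1/d_o = 1/0.3 - 1/0.31 = 0.10753 cm^-1, so d_i = 9.300 cm.
m_obj = -d_i/d_o = -9.300/0.31 = -30.000.
Eyepiece angular magnification (image at infinity): M_eye = D/f_e = 30/1.5 = 20.000.
Overall M = m_obj x M_eye = (-30.000)(20.000) = -600.00.
|M| = 600.00.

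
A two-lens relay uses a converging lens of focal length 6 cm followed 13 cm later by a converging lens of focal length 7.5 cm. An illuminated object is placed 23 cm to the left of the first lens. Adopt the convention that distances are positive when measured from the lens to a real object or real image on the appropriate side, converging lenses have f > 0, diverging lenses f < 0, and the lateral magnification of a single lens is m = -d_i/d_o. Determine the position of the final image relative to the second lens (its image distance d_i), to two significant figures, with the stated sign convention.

-14 cm

First lens: d_i1 = 1/(1/6 - 1/23) = 8.118 cm.
Object distance for lens 2: d_o2 = 13 - 8.118 = 4.882 cm.
Second lens: d_i2 = 1/(1/7.5 - 1/(4.882)) = -13.989 cm.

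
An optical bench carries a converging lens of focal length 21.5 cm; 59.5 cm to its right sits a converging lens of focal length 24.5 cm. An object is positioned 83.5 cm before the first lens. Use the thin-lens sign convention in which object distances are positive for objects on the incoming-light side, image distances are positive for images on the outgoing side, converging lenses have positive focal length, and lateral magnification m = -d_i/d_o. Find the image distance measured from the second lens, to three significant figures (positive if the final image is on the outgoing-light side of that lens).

First lens: d_i1 = 1/(1/21.5 - 1/83.5) = 28.956 cm.
Object distance for lens 2: d_o2 = 59.5 - 28.956 = 30.544 cm.
Second lens: d_i2 = 1/(1/24.5 - 1/(30.544)) = 123.808 cm.

124 cm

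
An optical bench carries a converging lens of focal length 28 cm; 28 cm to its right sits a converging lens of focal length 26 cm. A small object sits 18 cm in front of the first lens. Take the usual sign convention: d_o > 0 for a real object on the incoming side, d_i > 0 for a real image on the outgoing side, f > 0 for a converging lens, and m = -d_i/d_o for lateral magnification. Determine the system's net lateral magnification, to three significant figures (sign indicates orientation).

First lens: d_i1 = 1/(1/28 - 1/18) = -50.400 cm.
m_1 = -(-50.400)/18 = 2.8000.
With d_i1 < 0 the first image is virtual and lies on the object side; the object distance for lens 2 is d_o2 = 28 - (-50.400) = 78.400 cm.
Second lens: d_i2 = 1/(1/26 - 1/(78.400)) = 38.901 cm.
m_2 = -(38.901)/(78.400) = -0.4962.
Overall magnification: m = m_1 m_2 = -1.3893.

-1.39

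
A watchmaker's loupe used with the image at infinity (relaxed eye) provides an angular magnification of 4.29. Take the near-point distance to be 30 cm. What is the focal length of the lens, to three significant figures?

6.99 cm

For the image at infinity, M = D/f.
f = D/M = 30/4.29 = 6.993 cm.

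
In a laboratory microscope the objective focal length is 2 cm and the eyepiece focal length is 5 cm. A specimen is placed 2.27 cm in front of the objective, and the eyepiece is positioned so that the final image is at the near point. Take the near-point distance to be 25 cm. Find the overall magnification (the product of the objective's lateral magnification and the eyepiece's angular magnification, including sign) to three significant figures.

Objective: 1/d_i = 1/f_obj - 1/d_o = 1/2 - 1/2.27 = 0.05947 cm^-1, so d_i = 16.815 cm.
m_obj = -d_i/d_o = -16.815/2.27 = -7.407.
Eyepiece angular magnification (image at near point): M_eye = 1 + D/f_e = 1 + 25/5 = 6.000.
Overall M = m_obj x M_eye = (-7.407)(6.000) = -44.44.

-44.4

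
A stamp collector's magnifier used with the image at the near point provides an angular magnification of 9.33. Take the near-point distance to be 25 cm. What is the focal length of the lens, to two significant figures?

3.0 cm

For the image at the near point, M = 1 + D/f.
f = D/(M - 1) = 25/(9.33 - 1) = 3.001 cm.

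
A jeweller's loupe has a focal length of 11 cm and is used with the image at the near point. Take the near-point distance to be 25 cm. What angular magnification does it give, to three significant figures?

M = 1 + D/f = 1 + 25/11 = 3.273.

3.27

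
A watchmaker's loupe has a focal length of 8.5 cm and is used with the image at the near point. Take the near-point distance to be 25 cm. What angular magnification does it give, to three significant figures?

M = 1 + D/f = 1 + 25/8.5 = 3.941.

3.94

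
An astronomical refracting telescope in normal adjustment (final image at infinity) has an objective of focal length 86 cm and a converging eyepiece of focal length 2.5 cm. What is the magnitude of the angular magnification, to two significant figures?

|M| = f_obj/|f_eye| = 86/2.5 = 34.400.

34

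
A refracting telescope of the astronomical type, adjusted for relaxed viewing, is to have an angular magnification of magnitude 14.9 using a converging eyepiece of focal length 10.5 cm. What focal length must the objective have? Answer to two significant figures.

160 cm

|M| = f_obj/|f_eye|, so f_obj = |M| x |f_eye| = 14.9 x 10.5 = 156.450 cm.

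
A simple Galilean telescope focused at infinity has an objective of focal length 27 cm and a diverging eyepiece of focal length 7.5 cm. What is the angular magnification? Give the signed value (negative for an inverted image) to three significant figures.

M = -f_obj/f_eye = -27/(-7.5) = 3.600.

3.60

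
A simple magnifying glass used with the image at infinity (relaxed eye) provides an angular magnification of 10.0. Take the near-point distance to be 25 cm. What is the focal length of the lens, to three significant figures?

2.50 cm

For the image at infinity, M = D/f.
f = D/M = 25/10.0 = 2.500 cm.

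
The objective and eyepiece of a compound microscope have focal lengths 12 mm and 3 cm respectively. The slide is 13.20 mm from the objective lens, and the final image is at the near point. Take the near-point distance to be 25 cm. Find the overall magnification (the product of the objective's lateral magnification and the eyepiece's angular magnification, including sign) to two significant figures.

-93

Convert to cm: f_obj = 12 mm = 1.2 cm; d_o = 13.20 mm = 1.32 cm.
Objective: 1/d_i = 1/f_obj - 1/d_o = 1/1.2 - 1/1.32 = 0.07576 cm^-1, so d_i = 13.200 cm.
m_obj = -d_i/d_o = -13.200/1.32 = -10.000.
Eyepiece angular magnification (image at near point): M_eye = 1 + D/f_e = 1 + 25/3 = 9.333.
Overall M = m_obj x M_eye = (-10.000)(9.333) = -93.33.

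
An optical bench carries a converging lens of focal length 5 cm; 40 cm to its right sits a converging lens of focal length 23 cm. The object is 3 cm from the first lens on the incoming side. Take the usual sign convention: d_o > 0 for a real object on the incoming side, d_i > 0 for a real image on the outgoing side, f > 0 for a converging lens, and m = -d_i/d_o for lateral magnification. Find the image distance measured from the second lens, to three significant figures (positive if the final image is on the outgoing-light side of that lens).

Applying the thin-lens equation to the first lens, 1/5 = 1/3 + 1/d_i1, which gives d_i1 = -7.500 cm.
With d_i1 < 0 the first image is virtual and lies on the object side; the object distance for lens 2 is d_o2 = 40 - (-7.500) = 47.500 cm.
Applying the thin-lens equation again with f_2 = 23 cm and d_o2 = 47.500 cm gives d_i2 = 44.592 cm.

44.6 cm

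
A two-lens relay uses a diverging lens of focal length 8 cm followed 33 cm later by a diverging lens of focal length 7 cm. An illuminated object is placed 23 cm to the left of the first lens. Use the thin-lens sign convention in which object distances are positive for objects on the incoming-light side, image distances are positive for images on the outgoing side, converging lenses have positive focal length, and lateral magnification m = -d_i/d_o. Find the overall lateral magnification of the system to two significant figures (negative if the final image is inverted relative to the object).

Lens 1: 1/d_i1 = 1/f_1 - 1/d_o1 = 1/(-8) - 1/23 = -0.16848 cm^-1, so d_i1 = -5.935 cm.
m_1 = -(-5.935)/23 = 0.2581.
The intermediate image is virtual, 5.935 cm to the left of lens 1, so d_o2 = L - d_i1 = 33 - (-5.935) = 38.935 cm.
Lens 2: 1/d_i2 = 1/f_2 - 1/d_o2 = 1/(-7) - 1/(38.935) = -0.16854 cm^-1, so d_i2 = -5.933 cm.
m_2 = -(-5.933)/(38.935) = 0.1524.
Total m = m_1 x m_2 = (0.2581)(0.1524) = 0.0393.

0.039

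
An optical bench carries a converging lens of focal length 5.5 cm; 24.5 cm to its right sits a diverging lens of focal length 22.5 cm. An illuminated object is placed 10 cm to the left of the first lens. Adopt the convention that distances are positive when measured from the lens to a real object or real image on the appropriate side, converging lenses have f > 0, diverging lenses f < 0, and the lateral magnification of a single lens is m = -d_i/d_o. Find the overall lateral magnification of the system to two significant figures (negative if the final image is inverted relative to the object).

-0.79

Applying the thin-lens equation to the first lens, 1/5.5 = 1/10 + 1/d_i1, which gives d_i1 = 12.222 cm.
Its lateral magnification is m_1 = -d_i1/d_o1 = -(12.222)/10 = -1.2222.
Object distance for lens 2: d_o2 = 24.5 - 12.222 = 12.278 cm.
Applying the thin-lens equation again with f_2 = -22.5 cm and d_o2 = 12.278 cm gives d_i2 = -7.943 cm.
m_2 = -(-7.943)/(12.278) = 0.6470.
The system's lateral magnification is m_1 m_2 = (-1.2222)(0.6470) = -0.7907.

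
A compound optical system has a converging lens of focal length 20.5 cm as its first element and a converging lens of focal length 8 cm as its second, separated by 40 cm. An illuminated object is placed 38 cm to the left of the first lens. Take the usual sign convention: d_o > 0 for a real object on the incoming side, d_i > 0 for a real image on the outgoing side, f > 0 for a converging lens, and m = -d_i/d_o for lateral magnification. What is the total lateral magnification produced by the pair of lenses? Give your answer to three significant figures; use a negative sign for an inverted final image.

Lens 1: 1/d_i1 = 1/f_1 - 1/d_o1 = 1/20.5 - 1/38 = 0.02246 cm^-1, so d_i1 = 44.514 cm.
m_1 = -(44.514)/38 = -1.1714.
This image would form 44.514 cm past lens 1, i.e. 4.514 cm beyond lens 2, so it is a virtual object for lens 2: d_o2 = 40 - 44.514 = -4.514 cm.
Lens 2: 1/d_i2 = 1/f_2 - 1/d_o2 = 1/8 - 1/(-4.514) = 0.34652 cm^-1, so d_i2 = 2.886 cm.
m_2 = -(2.886)/(-4.514) = 0.6393.
The system's lateral magnification is m_1 m_2 = (-1.1714)(0.6393) = -0.7489.

-0.749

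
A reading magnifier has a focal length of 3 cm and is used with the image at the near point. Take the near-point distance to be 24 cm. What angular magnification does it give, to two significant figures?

M = 1 + D/f = 1 + 24/3 = 9.000.

9.0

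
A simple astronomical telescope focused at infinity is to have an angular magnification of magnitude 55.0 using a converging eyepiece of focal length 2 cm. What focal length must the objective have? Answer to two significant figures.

110 cm

|M| = f_obj/|f_eye|, so f_obj = |M| x |f_eye| = 55.0 x 2 = 110.000 cm.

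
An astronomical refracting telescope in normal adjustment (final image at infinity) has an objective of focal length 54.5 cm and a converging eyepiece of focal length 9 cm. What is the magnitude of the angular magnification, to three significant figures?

6.06

|M| = f_obj/|f_eye| = 54.5/9 = 6.056.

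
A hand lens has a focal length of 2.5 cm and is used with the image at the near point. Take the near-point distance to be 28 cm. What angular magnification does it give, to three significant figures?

12.2

M = 1 + D/f = 1 + 28/2.5 = 12.200.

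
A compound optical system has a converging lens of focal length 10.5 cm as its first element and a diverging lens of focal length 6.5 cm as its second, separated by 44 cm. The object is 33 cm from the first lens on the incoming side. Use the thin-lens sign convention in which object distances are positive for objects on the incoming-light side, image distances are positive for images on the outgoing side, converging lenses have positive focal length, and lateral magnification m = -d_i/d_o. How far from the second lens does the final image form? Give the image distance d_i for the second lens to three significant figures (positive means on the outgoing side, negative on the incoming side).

First lens: d_i1 = 1/(1/10.5 - 1/33) = 15.400 cm.
The intermediate image is 15.400 cm to the right of lens 1, so d_o2 = L - d_i1 = 44 - 15.400 = 28.600 cm.
Second lens: d_i2 = 1/(1/(-6.5) - 1/(28.600)) = -5.296 cm.

-5.30 cm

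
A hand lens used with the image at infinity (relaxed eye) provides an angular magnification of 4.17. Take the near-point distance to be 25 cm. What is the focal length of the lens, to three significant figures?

6.00 cm

For the image at infinity, M = D/f.
f = D/M = 25/4.17 = 5.995 cm.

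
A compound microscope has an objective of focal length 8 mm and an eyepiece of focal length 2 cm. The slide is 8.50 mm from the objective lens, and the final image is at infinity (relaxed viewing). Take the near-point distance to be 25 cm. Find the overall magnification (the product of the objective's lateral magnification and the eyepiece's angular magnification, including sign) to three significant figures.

Convert to cm: f_obj = 8 mm = 0.8 cm; d_o = 8.50 mm = 0.85 cm.
Objective: 1/d_i = 1/f_obj - 1/d_o = 1/0.8 - 1/0.85 = 0.07353 cm^-1, so d_i = 13.600 cm.
m_obj = -d_i/d_o = -13.600/0.85 = -16.000.
Eyepiece angular magnification (image at infinity): M_eye = D/f_e = 25/2 = 12.500.
Overall M = m_obj x M_eye = (-16.000)(12.500) = -200.00.

-200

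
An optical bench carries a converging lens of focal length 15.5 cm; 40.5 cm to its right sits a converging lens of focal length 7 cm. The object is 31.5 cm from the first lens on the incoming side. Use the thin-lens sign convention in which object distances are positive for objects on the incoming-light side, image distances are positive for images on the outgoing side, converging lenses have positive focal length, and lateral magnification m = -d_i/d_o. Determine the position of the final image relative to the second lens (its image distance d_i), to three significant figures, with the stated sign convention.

Lens 1: 1/d_i1 = 1/f_1 - 1/d_o1 = 1/15.5 - 1/31.5 = 0.03277 cm^-1, so d_i1 = 30.516 cm.
That image sits 9.984 cm in front of the second lens, so d_o2 = 9.984 cm.
Lens 2: 1/d_i2 = 1/f_2 - 1/d_o2 = 1/7 - 1/(9.984) = 0.04270 cm^-1, so d_i2 = 23.419 cm.

23.4 cm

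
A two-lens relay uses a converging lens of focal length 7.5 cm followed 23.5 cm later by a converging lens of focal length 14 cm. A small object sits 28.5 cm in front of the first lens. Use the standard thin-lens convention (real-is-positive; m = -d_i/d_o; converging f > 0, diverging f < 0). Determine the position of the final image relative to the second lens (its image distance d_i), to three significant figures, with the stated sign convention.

First lens: d_i1 = 1/(1/7.5 - 1/28.5) = 10.179 cm.
That image sits 13.321 cm in front of the second lens, so d_o2 = 13.321 cm.
Second lens: d_i2 = 1/(1/14 - 1/(13.321)) = -274.842 cm.

-275 cm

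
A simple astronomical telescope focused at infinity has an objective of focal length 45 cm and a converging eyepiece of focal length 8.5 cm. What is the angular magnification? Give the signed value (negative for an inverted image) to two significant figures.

M = -f_obj/f_eye = -45/(8.5) = -5.294.

-5.3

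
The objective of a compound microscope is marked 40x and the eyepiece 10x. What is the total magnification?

400

The overall magnification of a compound microscope is the product of the objective and eyepiece magnifications:
M = M_obj x M_eye = 40 x 10 = 400.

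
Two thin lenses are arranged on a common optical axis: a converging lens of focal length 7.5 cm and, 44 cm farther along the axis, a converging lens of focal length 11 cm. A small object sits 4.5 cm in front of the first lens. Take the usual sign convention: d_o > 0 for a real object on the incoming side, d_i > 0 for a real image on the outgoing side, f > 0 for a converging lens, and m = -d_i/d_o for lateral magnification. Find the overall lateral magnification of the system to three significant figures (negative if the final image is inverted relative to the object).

-0.621

Applying the thin-lens equation to the first lens, 1/7.5 = 1/4.5 + 1/d_i1, which gives d_i1 = -11.250 cm.
Its lateral magnification is m_1 = -d_i1/d_o1 = -(-11.250)/4.5 = 2.5000.
With d_i1 < 0 the first image is virtual and lies on the object side; the object distance for lens 2 is d_o2 = 44 - (-11.250) = 55.250 cm.
Applying the thin-lens equation again with f_2 = 11 cm and d_o2 = 55.250 cm gives d_i2 = 13.734 cm.
m_2 = -(13.734)/(55.250) = -0.2486.
Overall magnification: m = m_1 m_2 = -0.6215.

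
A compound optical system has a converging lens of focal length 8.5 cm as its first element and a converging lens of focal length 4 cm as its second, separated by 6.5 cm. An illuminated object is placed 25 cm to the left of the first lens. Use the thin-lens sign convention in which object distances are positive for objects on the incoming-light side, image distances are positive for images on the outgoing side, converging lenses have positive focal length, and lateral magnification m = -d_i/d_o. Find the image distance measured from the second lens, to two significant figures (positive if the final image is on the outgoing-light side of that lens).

First lens: d_i1 = 1/(1/8.5 - 1/25) = 12.879 cm.
This image would form 12.879 cm past lens 1, i.e. 6.379 cm beyond lens 2, so it is a virtual object for lens 2: d_o2 = 6.5 - 12.879 = -6.379 cm.
Second lens: d_i2 = 1/(1/4 - 1/(-6.379)) = 2.458 cm.

2.5 cm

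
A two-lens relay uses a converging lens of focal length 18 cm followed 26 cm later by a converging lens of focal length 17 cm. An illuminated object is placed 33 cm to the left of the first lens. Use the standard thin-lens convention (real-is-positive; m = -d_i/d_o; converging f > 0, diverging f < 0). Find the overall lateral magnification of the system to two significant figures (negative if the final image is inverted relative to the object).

-0.67

Applying the thin-lens equation to the first lens, 1/18 = 1/33 + 1/d_i1, which gives d_i1 = 39.600 cm.
Its lateral magnification is m_1 = -d_i1/d_o1 = -(39.600)/33 = -1.2000.
This image would form 39.600 cm past lens 1, i.e. 13.600 cm beyond lens 2, so it is a virtual object for lens 2: d_o2 = 26 - 39.600 = -13.600 cm.
Applying the thin-lens equation again with f_2 = 17 cm and d_o2 = -13.600 cm gives d_i2 = 7.556 cm.
m_2 = -(7.556)/(-13.600) = 0.5556.
Total m = m_1 x m_2 = (-1.2000)(0.5556) = -0.6667.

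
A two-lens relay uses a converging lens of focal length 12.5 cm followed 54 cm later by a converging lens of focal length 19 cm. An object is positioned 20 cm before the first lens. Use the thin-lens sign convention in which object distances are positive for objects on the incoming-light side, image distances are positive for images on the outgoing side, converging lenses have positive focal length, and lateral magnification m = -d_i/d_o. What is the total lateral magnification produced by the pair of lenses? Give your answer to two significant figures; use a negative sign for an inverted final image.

19

First lens: d_i1 = 1/(1/12.5 - 1/20) = 33.333 cm.
m_1 = -(33.333)/20 = -1.6667.
That image sits 20.667 cm in front of the second lens, so d_o2 = 20.667 cm.
Second lens: d_i2 = 1/(1/19 - 1/(20.667)) = 235.600 cm.
m_2 = -(235.600)/(20.667) = -11.4000.
The system's lateral magnification is m_1 m_2 = (-1.6667)(-11.4000) = 19.0000.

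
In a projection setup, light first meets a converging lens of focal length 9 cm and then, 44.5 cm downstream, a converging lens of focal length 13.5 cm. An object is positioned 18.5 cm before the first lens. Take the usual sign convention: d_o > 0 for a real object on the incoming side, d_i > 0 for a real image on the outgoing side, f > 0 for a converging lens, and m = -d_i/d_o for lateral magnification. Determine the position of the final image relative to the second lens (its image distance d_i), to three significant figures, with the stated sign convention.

Lens 1: 1/d_i1 = 1/f_1 - 1/d_o1 = 1/9 - 1/18.5 = 0.05706 cm^-1, so d_i1 = 17.526 cm.
Object distance for lens 2: d_o2 = 44.5 - 17.526 = 26.974 cm.
Lens 2: 1/d_i2 = 1/f_2 - 1/d_o2 = 1/13.5 - 1/(26.974) = 0.03700 cm^-1, so d_i2 = 27.026 cm.

27.0 cm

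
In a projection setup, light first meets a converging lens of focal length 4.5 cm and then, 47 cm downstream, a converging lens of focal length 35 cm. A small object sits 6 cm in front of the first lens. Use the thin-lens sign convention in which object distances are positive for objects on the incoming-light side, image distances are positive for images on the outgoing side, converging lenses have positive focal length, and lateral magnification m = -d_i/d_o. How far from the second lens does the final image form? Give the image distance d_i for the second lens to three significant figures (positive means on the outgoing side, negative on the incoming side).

First lens: d_i1 = 1/(1/4.5 - 1/6) = 18.000 cm.
Object distance for lens 2: d_o2 = 47 - 18.000 = 29.000 cm.
Second lens: d_i2 = 1/(1/35 - 1/(29.000)) = -169.167 cm.

-169 cm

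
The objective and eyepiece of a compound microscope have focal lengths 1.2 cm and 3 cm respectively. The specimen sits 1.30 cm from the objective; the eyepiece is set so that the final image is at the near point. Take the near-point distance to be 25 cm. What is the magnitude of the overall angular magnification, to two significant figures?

Objective: 1/d_i = 1/f_obj - 1/d_o = 1/1.2 - 1/1.30 = 0.06410 cm^-1, so d_i = 15.600 cm.
m_obj = -d_i/d_o = -15.600/1.30 = -12.000.
Eyepiece angular magnification (image at near point): M_eye = 1 + D/f_e = 1 + 25/3 = 9.333.
Overall M = m_obj x M_eye = (-12.000)(9.333) = -112.00.
|M| = 112.00.

110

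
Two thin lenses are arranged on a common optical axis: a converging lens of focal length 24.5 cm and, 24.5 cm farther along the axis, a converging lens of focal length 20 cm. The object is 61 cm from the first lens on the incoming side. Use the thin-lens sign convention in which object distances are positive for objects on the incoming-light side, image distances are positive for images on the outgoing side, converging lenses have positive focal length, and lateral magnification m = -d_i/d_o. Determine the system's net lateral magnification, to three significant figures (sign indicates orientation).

Lens 1: 1/d_i1 = 1/f_1 - 1/d_o1 = 1/24.5 - 1/61 = 0.02442 cm^-1, so d_i1 = 40.945 cm.
m_1 = -(40.945)/61 = -0.6712.
This image would form 40.945 cm past lens 1, i.e. 16.445 cm beyond lens 2, so it is a virtual object for lens 2: d_o2 = 24.5 - 40.945 = -16.445 cm.
Lens 2: 1/d_i2 = 1/f_2 - 1/d_o2 = 1/20 - 1/(-16.445) = 0.11081 cm^-1, so d_i2 = 9.025 cm.
m_2 = -(9.025)/(-16.445) = 0.5488.
Total m = m_1 x m_2 = (-0.6712)(0.5488) = -0.3684.

-0.368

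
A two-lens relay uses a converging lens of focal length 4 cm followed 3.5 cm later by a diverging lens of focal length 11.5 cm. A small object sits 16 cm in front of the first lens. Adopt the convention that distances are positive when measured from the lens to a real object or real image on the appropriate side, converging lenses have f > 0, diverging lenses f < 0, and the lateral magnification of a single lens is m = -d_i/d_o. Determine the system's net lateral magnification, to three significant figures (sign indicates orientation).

Lens 1: 1/d_i1 = 1/f_1 - 1/d_o1 = 1/4 - 1/16 = 0.18750 cm^-1, so d_i1 = 5.333 cm.
m_1 = -(5.333)/16 = -0.3333.
This image would form 5.333 cm past lens 1, i.e. 1.833 cm beyond lens 2, so it is a virtual object for lens 2: d_o2 = 3.5 - 5.333 = -1.833 cm.
Lens 2: 1/d_i2 = 1/f_2 - 1/d_o2 = 1/(-11.5) - 1/(-1.833) = 0.45850 cm^-1, so d_i2 = 2.181 cm.
m_2 = -(2.181)/(-1.833) = 1.1897.
The system's lateral magnification is m_1 m_2 = (-0.3333)(1.1897) = -0.3966.

-0.397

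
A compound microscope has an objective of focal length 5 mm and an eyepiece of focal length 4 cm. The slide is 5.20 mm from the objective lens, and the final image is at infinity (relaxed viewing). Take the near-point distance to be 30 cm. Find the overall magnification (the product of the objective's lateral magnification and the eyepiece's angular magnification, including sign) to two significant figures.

-190

Convert to cm: f_obj = 5 mm = 0.5 cm; d_o = 5.20 mm = 0.52 cm.
Objective: 1/d_i = 1/f_obj - 1/d_o = 1/0.5 - 1/0.52 = 0.07692 cm^-1, so d_i = 13.000 cm.
m_obj = -d_i/d_o = -13.000/0.52 = -25.000.
Eyepiece angular magnification (image at infinity): M_eye = D/f_e = 30/4 = 7.500.
Overall M = m_obj x M_eye = (-25.000)(7.500) = -187.50.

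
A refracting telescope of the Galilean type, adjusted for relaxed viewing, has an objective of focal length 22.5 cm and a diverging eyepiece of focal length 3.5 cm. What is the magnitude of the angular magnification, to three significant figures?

6.43

|M| = f_obj/|f_eye| = 22.5/3.5 = 6.429.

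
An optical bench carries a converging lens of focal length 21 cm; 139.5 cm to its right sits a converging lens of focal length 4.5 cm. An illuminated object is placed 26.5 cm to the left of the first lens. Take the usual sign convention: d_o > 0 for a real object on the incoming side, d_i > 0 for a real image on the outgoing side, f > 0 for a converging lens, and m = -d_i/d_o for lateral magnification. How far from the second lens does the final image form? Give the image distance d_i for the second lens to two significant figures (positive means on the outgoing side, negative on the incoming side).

5.1 cm

First lens: d_i1 = 1/(1/21 - 1/26.5) = 101.182 cm.
The intermediate image is 101.182 cm to the right of lens 1, so d_o2 = L - d_i1 = 139.5 - 101.182 = 38.318 cm.
Second lens: d_i2 = 1/(1/4.5 - 1/(38.318)) = 5.099 cm.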